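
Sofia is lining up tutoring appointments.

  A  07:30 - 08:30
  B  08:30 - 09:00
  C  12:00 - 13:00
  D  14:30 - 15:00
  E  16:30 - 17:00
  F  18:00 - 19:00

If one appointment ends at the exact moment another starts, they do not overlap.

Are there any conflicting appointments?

Sorted by start: A, B, C, D, E, F.
B starts exactly when A ends (back-to-back, no overlap), so nothing later overlaps A either.
C starts after B ends, so nothing later overlaps B either.
D starts after C ends, so nothing later overlaps C either.
E starts after D ends, so nothing later overlaps D either.
F starts after E ends.
Every pair is clear; the schedule has no overlaps.

No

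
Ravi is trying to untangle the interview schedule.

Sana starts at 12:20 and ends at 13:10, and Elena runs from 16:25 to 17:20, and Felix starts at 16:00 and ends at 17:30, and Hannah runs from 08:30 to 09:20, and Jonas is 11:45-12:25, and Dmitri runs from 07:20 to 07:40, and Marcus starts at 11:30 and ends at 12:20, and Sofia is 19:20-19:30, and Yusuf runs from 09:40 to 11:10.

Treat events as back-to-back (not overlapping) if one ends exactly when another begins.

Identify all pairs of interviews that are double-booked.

Elena & Felix, Jonas & Marcus, Jonas & Sana

Sorted by start: Dmitri, Hannah, Yusuf, Marcus, Jonas, Sana, Felix, Elena, Sofia.
Hannah starts after Dmitri ends — done with Dmitri.
Yusuf starts after Hannah ends — done with Hannah.
Marcus starts after Yusuf ends — done with Yusuf.
Jonas starts before Marcus ends → Marcus and Jonas overlap.
Sana starts exactly when Marcus ends (back-to-back, no overlap) — done with Marcus.
Sana starts before Jonas ends → Jonas and Sana overlap.
Felix starts after Jonas ends — done with Jonas.
Felix starts after Sana ends — done with Sana.
Elena starts before Felix ends → Felix and Elena overlap.
Sofia starts after Felix ends.
Sofia starts after Elena ends.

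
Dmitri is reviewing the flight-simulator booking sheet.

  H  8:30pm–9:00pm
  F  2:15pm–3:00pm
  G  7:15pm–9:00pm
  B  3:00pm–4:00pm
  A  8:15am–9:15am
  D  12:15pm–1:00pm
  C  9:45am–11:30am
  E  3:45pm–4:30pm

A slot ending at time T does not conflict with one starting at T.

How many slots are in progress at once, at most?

2

Walk through starts and ends in time order (an end at T is processed before a start at T):
8:15am start A → 1
9:15am end A → 0
9:45am start C → 1
11:30am end C → 0
12:15pm start D → 1
1:00pm end D → 0
2:15pm start F → 1
3:00pm end F → 0
3:00pm start B → 1
3:45pm start E → 2
4:00pm end B → 1
4:30pm end E → 0
7:15pm start G → 1
8:30pm start H → 2
9:00pm end G → 1
9:00pm end H → 0
Peak is 2, at 3:45pm (B, E).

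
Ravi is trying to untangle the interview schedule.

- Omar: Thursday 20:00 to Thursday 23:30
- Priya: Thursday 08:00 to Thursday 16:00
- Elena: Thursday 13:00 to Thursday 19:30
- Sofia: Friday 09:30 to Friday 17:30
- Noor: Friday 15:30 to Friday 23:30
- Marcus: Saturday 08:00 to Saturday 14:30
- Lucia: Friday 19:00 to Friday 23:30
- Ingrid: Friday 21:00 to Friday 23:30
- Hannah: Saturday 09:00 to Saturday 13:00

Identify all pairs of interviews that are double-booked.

Sorted by start: Priya, Elena, Omar, Sofia, Noor, Lucia, Ingrid, Marcus, Hannah.
Elena starts before Priya ends → Priya and Elena overlap.
Omar starts after Priya ends — done with Priya.
Omar starts after Elena ends — done with Elena.
Sofia starts after Omar ends — done with Omar.
Noor starts before Sofia ends → Sofia and Noor overlap.
Lucia starts after Sofia ends — done with Sofia.
Lucia starts before Noor ends → Noor and Lucia overlap.
Ingrid starts before Noor ends → Noor and Ingrid overlap.
Marcus starts after Noor ends — done with Noor.
Ingrid starts before Lucia ends → Lucia and Ingrid overlap.
Marcus starts after Lucia ends — done with Lucia.
Marcus starts after Ingrid ends — done with Ingrid.
Hannah starts before Marcus ends → Marcus and Hannah overlap.

Elena & Priya, Hannah & Marcus, Ingrid & Lucia, Ingrid & Noor, Lucia & Noor, Noor & Sofia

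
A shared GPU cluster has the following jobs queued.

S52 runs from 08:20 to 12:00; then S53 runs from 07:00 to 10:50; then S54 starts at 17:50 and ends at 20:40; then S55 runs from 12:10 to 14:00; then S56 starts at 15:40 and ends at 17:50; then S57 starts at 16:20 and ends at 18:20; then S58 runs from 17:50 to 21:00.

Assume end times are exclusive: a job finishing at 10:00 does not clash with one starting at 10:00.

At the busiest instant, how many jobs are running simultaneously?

Walk through starts and ends in time order (an end at T is processed before a start at T):
07:00 start S53 → 1
08:20 start S52 → 2
10:50 end S53 → 1
12:00 end S52 → 0
12:10 start S55 → 1
14:00 end S55 → 0
15:40 start S56 → 1
16:20 start S57 → 2
17:50 end S56 → 1
17:50 start S54 → 2
17:50 start S58 → 3
18:20 end S57 → 2
20:40 end S54 → 1
21:00 end S58 → 0
Peak is 3, at 17:50 (S54, S57, S58).

3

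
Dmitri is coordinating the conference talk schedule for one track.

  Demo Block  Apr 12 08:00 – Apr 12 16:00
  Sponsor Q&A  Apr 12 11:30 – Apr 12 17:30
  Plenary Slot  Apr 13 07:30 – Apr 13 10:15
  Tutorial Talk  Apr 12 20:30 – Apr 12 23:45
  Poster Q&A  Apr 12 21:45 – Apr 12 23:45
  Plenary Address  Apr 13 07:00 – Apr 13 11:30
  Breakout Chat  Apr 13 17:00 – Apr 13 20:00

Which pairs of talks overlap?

Demo Block & Sponsor Q&A, Plenary Address & Plenary Slot, Poster Q&A & Tutorial Talk

Sorted by start: Demo Block, Sponsor Q&A, Tutorial Talk, Poster Q&A, Plenary Address, Plenary Slot, Breakout Chat.
Sponsor Q&A starts before Demo Block ends → Demo Block and Sponsor Q&A overlap.
Tutorial Talk starts after Demo Block ends; Demo Block is clear from here.
Tutorial Talk starts after Sponsor Q&A ends; Sponsor Q&A is clear from here.
Poster Q&A starts before Tutorial Talk ends → Tutorial Talk and Poster Q&A overlap.
Plenary Address starts after Tutorial Talk ends; Tutorial Talk is clear from here.
Plenary Address starts after Poster Q&A ends; Poster Q&A is clear from here.
Plenary Slot starts before Plenary Address ends → Plenary Address and Plenary Slot overlap.
Breakout Chat starts after Plenary Address ends.
Breakout Chat starts after Plenary Slot ends.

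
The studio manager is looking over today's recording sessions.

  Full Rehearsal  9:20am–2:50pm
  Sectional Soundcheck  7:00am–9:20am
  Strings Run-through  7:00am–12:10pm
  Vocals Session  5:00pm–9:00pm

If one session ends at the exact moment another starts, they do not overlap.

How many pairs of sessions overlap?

2

Sorted by start: Strings Run-through, Sectional Soundcheck, Full Rehearsal, Vocals Session.
Sectional Soundcheck starts before Strings Run-through ends → Strings Run-through and Sectional Soundcheck overlap.
Full Rehearsal starts before Strings Run-through ends → Strings Run-through and Full Rehearsal overlap.
Vocals Session starts after Strings Run-through ends.
Full Rehearsal starts exactly when Sectional Soundcheck ends (back-to-back, no overlap); Sectional Soundcheck is clear from here.
Vocals Session starts after Full Rehearsal ends.
Overlapping pairs: Full Rehearsal & Strings Run-through, Sectional Soundcheck & Strings Run-through — 2 in total.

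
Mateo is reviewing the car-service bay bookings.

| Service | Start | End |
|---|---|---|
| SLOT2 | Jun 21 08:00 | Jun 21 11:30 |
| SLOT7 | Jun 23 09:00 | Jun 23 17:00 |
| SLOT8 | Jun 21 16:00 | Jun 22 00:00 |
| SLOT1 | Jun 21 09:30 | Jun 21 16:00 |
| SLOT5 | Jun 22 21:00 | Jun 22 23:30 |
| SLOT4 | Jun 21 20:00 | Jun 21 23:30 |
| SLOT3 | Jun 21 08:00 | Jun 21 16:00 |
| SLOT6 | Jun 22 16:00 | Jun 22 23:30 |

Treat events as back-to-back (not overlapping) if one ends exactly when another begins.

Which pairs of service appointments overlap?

Sorted by start: SLOT2, SLOT3, SLOT1, SLOT8, SLOT4, SLOT6, SLOT5, SLOT7.
SLOT3 starts before SLOT2 ends → SLOT2 and SLOT3 overlap.
SLOT1 starts before SLOT2 ends → SLOT2 and SLOT1 overlap.
SLOT8 starts after SLOT2 ends, so SLOT2 has no further overlaps.
SLOT1 starts before SLOT3 ends → SLOT3 and SLOT1 overlap.
SLOT8 starts exactly when SLOT3 ends (back-to-back, no overlap), so SLOT3 has no further overlaps.
SLOT8 starts exactly when SLOT1 ends (back-to-back, no overlap), so SLOT1 has no further overlaps.
SLOT4 starts before SLOT8 ends → SLOT8 and SLOT4 overlap.
SLOT6 starts after SLOT8 ends, so SLOT8 has no further overlaps.
SLOT6 starts after SLOT4 ends, so SLOT4 has no further overlaps.
SLOT5 starts before SLOT6 ends → SLOT6 and SLOT5 overlap.
SLOT7 starts after SLOT6 ends.
SLOT7 starts after SLOT5 ends.

SLOT1 & SLOT2, SLOT1 & SLOT3, SLOT2 & SLOT3, SLOT4 & SLOT8, SLOT5 & SLOT6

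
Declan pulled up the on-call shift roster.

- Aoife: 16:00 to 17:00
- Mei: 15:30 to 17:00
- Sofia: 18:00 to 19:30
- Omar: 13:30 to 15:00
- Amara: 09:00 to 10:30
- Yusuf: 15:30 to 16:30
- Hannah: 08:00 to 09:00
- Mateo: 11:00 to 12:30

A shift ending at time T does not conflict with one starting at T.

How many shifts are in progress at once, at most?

Walk through starts and ends in time order (an end at T is processed before a start at T):
08:00 start Hannah → 1
09:00 end Hannah → 0
09:00 start Amara → 1
10:30 end Amara → 0
11:00 start Mateo → 1
12:30 end Mateo → 0
13:30 start Omar → 1
15:00 end Omar → 0
15:30 start Mei → 1
15:30 start Yusuf → 2
16:00 start Aoife → 3
16:30 end Yusuf → 2
17:00 end Aoife → 1
17:00 end Mei → 0
18:00 start Sofia → 1
19:30 end Sofia → 0
Peak is 3, at 16:00 (Aoife, Mei, Yusuf).

3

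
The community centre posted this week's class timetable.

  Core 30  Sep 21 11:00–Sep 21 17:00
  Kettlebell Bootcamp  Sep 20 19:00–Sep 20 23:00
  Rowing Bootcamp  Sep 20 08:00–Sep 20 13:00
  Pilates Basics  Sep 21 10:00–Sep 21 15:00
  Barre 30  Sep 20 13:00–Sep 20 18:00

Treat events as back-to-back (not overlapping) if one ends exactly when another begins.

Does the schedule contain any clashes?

Yes

Sorted by start: Rowing Bootcamp, Barre 30, Kettlebell Bootcamp, Pilates Basics, Core 30.
Barre 30 starts exactly when Rowing Bootcamp ends (back-to-back, no overlap) — done with Rowing Bootcamp.
Kettlebell Bootcamp starts after Barre 30 ends — done with Barre 30.
Pilates Basics starts after Kettlebell Bootcamp ends — done with Kettlebell Bootcamp.
Core 30 starts before Pilates Basics ends → Pilates Basics and Core 30 overlap.
That's a conflict, so the schedule is not conflict-free.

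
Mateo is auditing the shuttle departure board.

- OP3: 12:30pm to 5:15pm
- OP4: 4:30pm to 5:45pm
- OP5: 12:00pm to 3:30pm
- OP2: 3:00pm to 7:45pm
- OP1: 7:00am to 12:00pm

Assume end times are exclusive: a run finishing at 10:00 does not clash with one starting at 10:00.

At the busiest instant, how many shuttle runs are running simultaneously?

3

Sweep the timeline, counting +1 at each start and −1 at each end (ends before starts at a tie):
7:00am start OP1 → 1
12:00pm end OP1 → 0
12:00pm start OP5 → 1
12:30pm start OP3 → 2
3:00pm start OP2 → 3
3:30pm end OP5 → 2
4:30pm start OP4 → 3
5:15pm end OP3 → 2
5:45pm end OP4 → 1
7:45pm end OP2 → 0
Peak is 3, at 3:00pm (OP2, OP3, OP5).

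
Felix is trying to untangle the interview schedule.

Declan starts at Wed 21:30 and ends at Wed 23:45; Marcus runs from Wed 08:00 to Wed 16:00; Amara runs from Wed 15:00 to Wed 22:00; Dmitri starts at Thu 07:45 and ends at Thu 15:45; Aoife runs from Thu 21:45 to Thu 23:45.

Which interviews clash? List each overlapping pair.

Sorted by start: Marcus, Amara, Declan, Dmitri, Aoife.
Amara starts before Marcus ends → Marcus and Amara overlap.
Declan starts after Marcus ends — done with Marcus.
Declan starts before Amara ends → Amara and Declan overlap.
Dmitri starts after Amara ends — done with Amara.
Dmitri starts after Declan ends — done with Declan.
Aoife starts after Dmitri ends.

Amara & Declan, Amara & Marcus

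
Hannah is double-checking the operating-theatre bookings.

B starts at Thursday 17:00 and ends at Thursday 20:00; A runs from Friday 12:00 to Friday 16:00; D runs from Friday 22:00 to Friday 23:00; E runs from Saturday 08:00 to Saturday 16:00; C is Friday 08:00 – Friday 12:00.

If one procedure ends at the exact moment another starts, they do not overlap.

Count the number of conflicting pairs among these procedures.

Check each pair: they overlap iff neither finishes before the other starts.
Sorted by start: B, C, A, D, E.
C starts after B ends, so B has no further overlaps.
A starts exactly when C ends (back-to-back, no overlap), so C has no further overlaps.
D starts after A ends, so A has no further overlaps.
E starts after D ends.
No pair overlaps.

0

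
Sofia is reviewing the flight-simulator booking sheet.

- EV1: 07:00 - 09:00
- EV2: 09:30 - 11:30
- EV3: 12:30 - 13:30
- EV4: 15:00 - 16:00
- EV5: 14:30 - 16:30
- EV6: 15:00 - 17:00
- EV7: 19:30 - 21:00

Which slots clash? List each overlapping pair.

EV4 & EV5, EV4 & EV6, EV5 & EV6

Sorted by start: EV1, EV2, EV3, EV5, EV4, EV6, EV7.
EV2 starts after EV1 ends; EV1 is clear from here.
EV3 starts after EV2 ends; EV2 is clear from here.
EV5 starts after EV3 ends; EV3 is clear from here.
EV4 starts before EV5 ends → EV5 and EV4 overlap.
EV6 starts before EV5 ends → EV5 and EV6 overlap.
EV7 starts after EV5 ends.
EV6 starts before EV4 ends → EV4 and EV6 overlap.
EV7 starts after EV4 ends.
EV7 starts after EV6 ends.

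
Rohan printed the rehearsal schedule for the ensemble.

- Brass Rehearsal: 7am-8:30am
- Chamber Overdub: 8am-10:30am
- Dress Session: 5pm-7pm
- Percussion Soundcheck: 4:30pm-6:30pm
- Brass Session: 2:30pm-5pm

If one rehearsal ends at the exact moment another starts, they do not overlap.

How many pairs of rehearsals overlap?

3

Check each pair: they overlap iff neither finishes before the other starts.
Sorted by start: Brass Rehearsal, Chamber Overdub, Brass Session, Percussion Soundcheck, Dress Session.
Chamber Overdub starts before Brass Rehearsal ends → Brass Rehearsal and Chamber Overdub overlap.
Brass Session starts after Brass Rehearsal ends, so Brass Rehearsal has no further overlaps.
Brass Session starts after Chamber Overdub ends, so Chamber Overdub has no further overlaps.
Percussion Soundcheck starts before Brass Session ends → Brass Session and Percussion Soundcheck overlap.
Dress Session starts exactly when Brass Session ends (back-to-back, no overlap).
Dress Session starts before Percussion Soundcheck ends → Percussion Soundcheck and Dress Session overlap.
Overlapping pairs: Brass Rehearsal & Chamber Overdub, Brass Session & Percussion Soundcheck, Dress Session & Percussion Soundcheck — 3 in total.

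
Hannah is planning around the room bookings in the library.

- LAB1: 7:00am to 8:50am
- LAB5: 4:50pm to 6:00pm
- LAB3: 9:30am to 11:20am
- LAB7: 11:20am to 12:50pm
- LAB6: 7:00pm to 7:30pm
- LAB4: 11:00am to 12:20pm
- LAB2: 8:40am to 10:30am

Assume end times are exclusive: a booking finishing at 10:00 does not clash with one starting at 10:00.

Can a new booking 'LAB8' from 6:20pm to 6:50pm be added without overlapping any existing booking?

LAB1: ends 8:50am at or before LAB8 starts 6:20pm → clear.
LAB2: ends 10:30am at or before LAB8 starts 6:20pm → clear.
LAB3: ends 11:20am at or before LAB8 starts 6:20pm → clear.
LAB4: ends 12:20pm at or before LAB8 starts 6:20pm → clear.
LAB7: ends 12:50pm at or before LAB8 starts 6:20pm → clear.
LAB5: ends 6:00pm at or before LAB8 starts 6:20pm → clear.
LAB6: starts 7:00pm at or after LAB8 ends 6:50pm → clear.

Yes — the slot is free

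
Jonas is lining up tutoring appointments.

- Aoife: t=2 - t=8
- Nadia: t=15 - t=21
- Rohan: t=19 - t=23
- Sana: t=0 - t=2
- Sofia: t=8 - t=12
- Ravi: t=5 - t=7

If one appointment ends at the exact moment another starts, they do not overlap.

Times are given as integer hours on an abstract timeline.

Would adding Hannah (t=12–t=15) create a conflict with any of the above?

Sana: ends t=2 at or before Hannah starts t=12 → clear.
Aoife: ends t=8 at or before Hannah starts t=12 → clear.
Ravi: ends t=7 at or before Hannah starts t=12 → clear.
Sofia: ends t=12 at or before Hannah starts t=12 → clear.
Nadia: starts t=15 at or after Hannah ends t=15 → clear.
Rohan: starts t=19 at or after Hannah ends t=15 → clear.

No — it doesn't clash with anything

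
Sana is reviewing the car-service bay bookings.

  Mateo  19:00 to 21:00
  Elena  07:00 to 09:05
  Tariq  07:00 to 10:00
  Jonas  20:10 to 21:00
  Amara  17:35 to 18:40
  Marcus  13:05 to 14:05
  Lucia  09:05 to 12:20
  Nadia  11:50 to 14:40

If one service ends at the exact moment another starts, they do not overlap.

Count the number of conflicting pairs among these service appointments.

Two intervals overlap when each starts before the other ends.
Sorted by start: Tariq, Elena, Lucia, Nadia, Marcus, Amara, Mateo, Jonas.
Elena starts before Tariq ends → Tariq and Elena overlap.
Lucia starts before Tariq ends → Tariq and Lucia overlap.
Nadia starts after Tariq ends — done with Tariq.
Lucia starts exactly when Elena ends (back-to-back, no overlap) — done with Elena.
Nadia starts before Lucia ends → Lucia and Nadia overlap.
Marcus starts after Lucia ends — done with Lucia.
Marcus starts before Nadia ends → Nadia and Marcus overlap.
Amara starts after Nadia ends — done with Nadia.
Amara starts after Marcus ends — done with Marcus.
Mateo starts after Amara ends — done with Amara.
Jonas starts before Mateo ends → Mateo and Jonas overlap.
Overlapping pairs: Elena & Tariq, Jonas & Mateo, Lucia & Nadia, Lucia & Tariq, Marcus & Nadia — 5 in total.

5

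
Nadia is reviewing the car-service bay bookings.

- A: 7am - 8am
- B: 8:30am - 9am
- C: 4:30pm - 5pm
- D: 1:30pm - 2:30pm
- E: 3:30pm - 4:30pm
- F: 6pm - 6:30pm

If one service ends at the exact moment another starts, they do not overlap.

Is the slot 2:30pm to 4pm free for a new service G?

No — it overlaps E

A: ends 8am at or before G starts 2:30pm → clear.
B: ends 9am at or before G starts 2:30pm → clear.
D: ends 2:30pm at or before G starts 2:30pm → clear.
E: starts 3:30pm before G ends 4pm, and ends 4:30pm after G starts 2:30pm → overlap.
C: starts 4:30pm at or after G ends 4pm → clear.
F: starts 6pm at or after G ends 4pm → clear.
G overlaps E.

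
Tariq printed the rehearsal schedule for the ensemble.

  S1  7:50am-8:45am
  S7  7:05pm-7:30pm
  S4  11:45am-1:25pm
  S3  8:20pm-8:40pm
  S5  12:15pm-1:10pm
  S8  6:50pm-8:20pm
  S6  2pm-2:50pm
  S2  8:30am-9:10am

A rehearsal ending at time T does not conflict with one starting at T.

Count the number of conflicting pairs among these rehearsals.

3

Sorted by start: S1, S2, S4, S5, S6, S8, S7, S3.
S2 starts before S1 ends → S1 and S2 overlap.
S4 starts after S1 ends, so S1 has no further overlaps.
S4 starts after S2 ends, so S2 has no further overlaps.
S5 starts before S4 ends → S4 and S5 overlap.
S6 starts after S4 ends, so S4 has no further overlaps.
S6 starts after S5 ends, so S5 has no further overlaps.
S8 starts after S6 ends, so S6 has no further overlaps.
S7 starts before S8 ends → S8 and S7 overlap.
S3 starts exactly when S8 ends (back-to-back, no overlap).
S3 starts after S7 ends.
Overlapping pairs: S1 & S2, S4 & S5, S7 & S8 — 3 in total.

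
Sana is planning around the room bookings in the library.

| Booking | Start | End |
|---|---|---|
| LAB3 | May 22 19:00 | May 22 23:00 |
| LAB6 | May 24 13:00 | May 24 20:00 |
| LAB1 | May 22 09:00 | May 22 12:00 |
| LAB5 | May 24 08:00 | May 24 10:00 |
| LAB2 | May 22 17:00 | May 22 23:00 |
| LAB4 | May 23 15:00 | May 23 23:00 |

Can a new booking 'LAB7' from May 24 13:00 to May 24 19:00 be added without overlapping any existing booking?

No — it overlaps LAB6

LAB1: ends May 22 12:00 at or before LAB7 starts May 24 13:00 → clear.
LAB2: ends May 22 23:00 at or before LAB7 starts May 24 13:00 → clear.
LAB3: ends May 22 23:00 at or before LAB7 starts May 24 13:00 → clear.
LAB4: ends May 23 23:00 at or before LAB7 starts May 24 13:00 → clear.
LAB5: ends May 24 10:00 at or before LAB7 starts May 24 13:00 → clear.
LAB6: starts May 24 13:00 before LAB7 ends May 24 19:00, and ends May 24 20:00 after LAB7 starts May 24 13:00 → overlap.
LAB7 overlaps LAB6.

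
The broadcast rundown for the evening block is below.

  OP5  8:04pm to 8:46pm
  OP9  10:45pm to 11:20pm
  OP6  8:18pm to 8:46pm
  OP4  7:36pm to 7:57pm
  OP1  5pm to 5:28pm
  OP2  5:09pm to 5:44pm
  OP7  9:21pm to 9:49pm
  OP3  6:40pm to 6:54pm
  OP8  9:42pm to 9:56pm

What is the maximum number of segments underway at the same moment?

Sweep the timeline, counting +1 at each start and −1 at each end (ends before starts at a tie):
5pm start OP1 → 1
5:09pm start OP2 → 2
5:28pm end OP1 → 1
5:44pm end OP2 → 0
6:40pm start OP3 → 1
6:54pm end OP3 → 0
7:36pm start OP4 → 1
7:57pm end OP4 → 0
8:04pm start OP5 → 1
8:18pm start OP6 → 2
8:46pm end OP5 → 1
8:46pm end OP6 → 0
9:21pm start OP7 → 1
9:42pm start OP8 → 2
9:49pm end OP7 → 1
9:56pm end OP8 → 0
10:45pm start OP9 → 1
11:20pm end OP9 → 0
Peak is 2, at 5:09pm (OP1, OP2).

2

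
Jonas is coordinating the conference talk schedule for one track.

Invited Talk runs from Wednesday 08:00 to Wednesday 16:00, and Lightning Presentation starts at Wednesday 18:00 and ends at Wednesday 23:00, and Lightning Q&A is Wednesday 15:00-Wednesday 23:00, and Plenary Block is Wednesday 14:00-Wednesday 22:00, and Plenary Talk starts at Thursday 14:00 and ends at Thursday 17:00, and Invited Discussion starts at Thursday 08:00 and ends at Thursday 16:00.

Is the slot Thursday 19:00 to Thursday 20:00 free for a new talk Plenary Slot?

Invited Talk: ends Wednesday 16:00 at or before Plenary Slot starts Thursday 19:00 → clear.
Plenary Block: ends Wednesday 22:00 at or before Plenary Slot starts Thursday 19:00 → clear.
Lightning Q&A: ends Wednesday 23:00 at or before Plenary Slot starts Thursday 19:00 → clear.
Lightning Presentation: ends Wednesday 23:00 at or before Plenary Slot starts Thursday 19:00 → clear.
Invited Discussion: ends Thursday 16:00 at or before Plenary Slot starts Thursday 19:00 → clear.
Plenary Talk: ends Thursday 17:00 at or before Plenary Slot starts Thursday 19:00 → clear.

Yes — the slot is free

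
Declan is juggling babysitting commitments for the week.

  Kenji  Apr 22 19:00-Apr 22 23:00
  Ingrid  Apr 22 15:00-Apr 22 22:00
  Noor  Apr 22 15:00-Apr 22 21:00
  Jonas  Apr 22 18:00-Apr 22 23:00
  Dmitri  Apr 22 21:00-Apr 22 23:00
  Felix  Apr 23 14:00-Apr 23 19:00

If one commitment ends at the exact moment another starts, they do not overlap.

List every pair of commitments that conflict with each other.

Sorted by start: Ingrid, Noor, Jonas, Kenji, Dmitri, Felix.
Noor starts before Ingrid ends → Ingrid and Noor overlap.
Jonas starts before Ingrid ends → Ingrid and Jonas overlap.
Kenji starts before Ingrid ends → Ingrid and Kenji overlap.
Dmitri starts before Ingrid ends → Ingrid and Dmitri overlap.
Felix starts after Ingrid ends.
Jonas starts before Noor ends → Noor and Jonas overlap.
Kenji starts before Noor ends → Noor and Kenji overlap.
Dmitri starts exactly when Noor ends (back-to-back, no overlap), so Noor has no further overlaps.
Kenji starts before Jonas ends → Jonas and Kenji overlap.
Dmitri starts before Jonas ends → Jonas and Dmitri overlap.
Felix starts after Jonas ends.
Dmitri starts before Kenji ends → Kenji and Dmitri overlap.
Felix starts after Kenji ends.
Felix starts after Dmitri ends.

Dmitri & Ingrid, Dmitri & Jonas, Dmitri & Kenji, Ingrid & Jonas, Ingrid & Kenji, Ingrid & Noor, Jonas & Kenji, Jonas & Noor, Kenji & Noor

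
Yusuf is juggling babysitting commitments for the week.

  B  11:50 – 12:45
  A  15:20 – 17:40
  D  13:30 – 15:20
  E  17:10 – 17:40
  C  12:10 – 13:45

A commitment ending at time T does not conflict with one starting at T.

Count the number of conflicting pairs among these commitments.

Two intervals overlap when each starts before the other ends.
Sorted by start: B, C, D, A, E.
C starts before B ends → B and C overlap.
D starts after B ends, so B has no further overlaps.
D starts before C ends → C and D overlap.
A starts after C ends, so C has no further overlaps.
A starts exactly when D ends (back-to-back, no overlap), so D has no further overlaps.
E starts before A ends → A and E overlap.
Overlapping pairs: A & E, B & C, C & D — 3 in total.

3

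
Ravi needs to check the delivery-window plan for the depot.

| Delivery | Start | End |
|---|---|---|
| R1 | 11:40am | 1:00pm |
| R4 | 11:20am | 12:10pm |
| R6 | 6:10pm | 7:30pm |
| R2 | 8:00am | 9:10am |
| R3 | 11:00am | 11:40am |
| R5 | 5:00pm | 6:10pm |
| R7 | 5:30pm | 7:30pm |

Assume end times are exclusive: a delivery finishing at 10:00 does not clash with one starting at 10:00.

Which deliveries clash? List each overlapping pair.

R1 & R4, R3 & R4, R5 & R7, R6 & R7

Check each pair: they overlap iff neither finishes before the other starts.
Sorted by start: R2, R3, R4, R1, R5, R7, R6.
R3 starts after R2 ends, so nothing later overlaps R2 either.
R4 starts before R3 ends → R3 and R4 overlap.
R1 starts exactly when R3 ends (back-to-back, no overlap), so nothing later overlaps R3 either.
R1 starts before R4 ends → R4 and R1 overlap.
R5 starts after R4 ends, so nothing later overlaps R4 either.
R5 starts after R1 ends, so nothing later overlaps R1 either.
R7 starts before R5 ends → R5 and R7 overlap.
R6 starts exactly when R5 ends (back-to-back, no overlap).
R6 starts before R7 ends → R7 and R6 overlap.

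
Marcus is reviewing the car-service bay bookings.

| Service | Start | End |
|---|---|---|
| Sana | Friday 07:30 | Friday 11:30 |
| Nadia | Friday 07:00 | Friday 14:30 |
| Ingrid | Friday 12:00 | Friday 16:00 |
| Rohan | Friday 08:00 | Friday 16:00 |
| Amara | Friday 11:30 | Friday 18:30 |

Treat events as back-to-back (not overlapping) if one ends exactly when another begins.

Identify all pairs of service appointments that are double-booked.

Amara & Ingrid, Amara & Nadia, Amara & Rohan, Ingrid & Nadia, Ingrid & Rohan, Nadia & Rohan, Nadia & Sana, Rohan & Sana

Sorted by start: Nadia, Sana, Rohan, Amara, Ingrid.
Sana starts before Nadia ends → Nadia and Sana overlap.
Rohan starts before Nadia ends → Nadia and Rohan overlap.
Amara starts before Nadia ends → Nadia and Amara overlap.
Ingrid starts before Nadia ends → Nadia and Ingrid overlap.
Rohan starts before Sana ends → Sana and Rohan overlap.
Amara starts exactly when Sana ends (back-to-back, no overlap); Sana is clear from here.
Amara starts before Rohan ends → Rohan and Amara overlap.
Ingrid starts before Rohan ends → Rohan and Ingrid overlap.
Ingrid starts before Amara ends → Amara and Ingrid overlap.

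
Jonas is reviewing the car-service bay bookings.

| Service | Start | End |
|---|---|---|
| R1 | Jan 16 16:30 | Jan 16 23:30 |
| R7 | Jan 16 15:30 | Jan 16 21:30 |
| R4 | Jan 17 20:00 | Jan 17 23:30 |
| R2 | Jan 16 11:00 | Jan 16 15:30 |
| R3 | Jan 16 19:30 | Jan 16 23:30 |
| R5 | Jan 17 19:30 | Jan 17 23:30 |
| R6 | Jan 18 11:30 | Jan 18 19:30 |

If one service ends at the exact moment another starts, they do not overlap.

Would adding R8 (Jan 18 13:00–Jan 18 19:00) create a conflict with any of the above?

Yes — it overlaps R6

R2: ends Jan 16 15:30 at or before R8 starts Jan 18 13:00 → clear.
R7: ends Jan 16 21:30 at or before R8 starts Jan 18 13:00 → clear.
R1: ends Jan 16 23:30 at or before R8 starts Jan 18 13:00 → clear.
R3: ends Jan 16 23:30 at or before R8 starts Jan 18 13:00 → clear.
R5: ends Jan 17 23:30 at or before R8 starts Jan 18 13:00 → clear.
R4: ends Jan 17 23:30 at or before R8 starts Jan 18 13:00 → clear.
R6: starts Jan 18 11:30 before R8 ends Jan 18 19:00, and ends Jan 18 19:30 after R8 starts Jan 18 13:00 → overlap.
R8 overlaps R6.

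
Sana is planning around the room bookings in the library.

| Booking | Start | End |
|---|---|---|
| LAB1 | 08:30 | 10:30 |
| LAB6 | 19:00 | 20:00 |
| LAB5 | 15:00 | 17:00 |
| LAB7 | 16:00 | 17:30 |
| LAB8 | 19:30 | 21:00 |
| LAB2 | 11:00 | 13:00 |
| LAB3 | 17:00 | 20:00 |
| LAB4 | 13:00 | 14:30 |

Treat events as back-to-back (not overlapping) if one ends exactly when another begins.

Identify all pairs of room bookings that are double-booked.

LAB3 & LAB6, LAB3 & LAB7, LAB3 & LAB8, LAB5 & LAB7, LAB6 & LAB8

Sorted by start: LAB1, LAB2, LAB4, LAB5, LAB7, LAB3, LAB6, LAB8.
LAB2 starts after LAB1 ends; LAB1 is clear from here.
LAB4 starts exactly when LAB2 ends (back-to-back, no overlap); LAB2 is clear from here.
LAB5 starts after LAB4 ends; LAB4 is clear from here.
LAB7 starts before LAB5 ends → LAB5 and LAB7 overlap.
LAB3 starts exactly when LAB5 ends (back-to-back, no overlap); LAB5 is clear from here.
LAB3 starts before LAB7 ends → LAB7 and LAB3 overlap.
LAB6 starts after LAB7 ends; LAB7 is clear from here.
LAB6 starts before LAB3 ends → LAB3 and LAB6 overlap.
LAB8 starts before LAB3 ends → LAB3 and LAB8 overlap.
LAB8 starts before LAB6 ends → LAB6 and LAB8 overlap.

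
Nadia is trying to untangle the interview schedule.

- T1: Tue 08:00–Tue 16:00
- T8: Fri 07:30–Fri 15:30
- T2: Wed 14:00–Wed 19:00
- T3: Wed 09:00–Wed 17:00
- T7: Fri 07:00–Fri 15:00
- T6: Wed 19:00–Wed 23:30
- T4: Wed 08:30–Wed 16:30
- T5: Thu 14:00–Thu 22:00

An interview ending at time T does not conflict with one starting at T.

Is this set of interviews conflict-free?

No

Sorted by start: T1, T4, T3, T2, T6, T5, T7, T8.
T4 starts after T1 ends, so nothing later overlaps T1 either.
T3 starts before T4 ends → T4 and T3 overlap.
That's a conflict, so the schedule is not conflict-free.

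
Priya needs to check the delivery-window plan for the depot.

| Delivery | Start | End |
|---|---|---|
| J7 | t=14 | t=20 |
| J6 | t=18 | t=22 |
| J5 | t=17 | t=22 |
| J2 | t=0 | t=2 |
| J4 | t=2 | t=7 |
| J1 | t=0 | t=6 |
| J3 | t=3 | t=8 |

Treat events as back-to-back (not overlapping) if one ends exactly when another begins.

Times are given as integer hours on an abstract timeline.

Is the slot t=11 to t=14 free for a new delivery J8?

Yes — the slot is free

J1: ends t=6 at or before J8 starts t=11 → clear.
J2: ends t=2 at or before J8 starts t=11 → clear.
J4: ends t=7 at or before J8 starts t=11 → clear.
J3: ends t=8 at or before J8 starts t=11 → clear.
J7: starts t=14 at or after J8 ends t=14 → clear.
J5: starts t=17 at or after J8 ends t=14 → clear.
J6: starts t=18 at or after J8 ends t=14 → clear.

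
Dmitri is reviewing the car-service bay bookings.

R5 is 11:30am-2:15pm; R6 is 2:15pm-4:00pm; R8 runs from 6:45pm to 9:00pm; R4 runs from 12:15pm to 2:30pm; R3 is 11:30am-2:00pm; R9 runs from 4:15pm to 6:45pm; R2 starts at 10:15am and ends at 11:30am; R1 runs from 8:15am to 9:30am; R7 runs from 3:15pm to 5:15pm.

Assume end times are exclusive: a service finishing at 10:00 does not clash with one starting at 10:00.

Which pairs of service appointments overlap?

Sorted by start: R1, R2, R3, R5, R4, R6, R7, R9, R8.
R2 starts after R1 ends; R1 is clear from here.
R3 starts exactly when R2 ends (back-to-back, no overlap); R2 is clear from here.
R5 starts before R3 ends → R3 and R5 overlap.
R4 starts before R3 ends → R3 and R4 overlap.
R6 starts after R3 ends; R3 is clear from here.
R4 starts before R5 ends → R5 and R4 overlap.
R6 starts exactly when R5 ends (back-to-back, no overlap); R5 is clear from here.
R6 starts before R4 ends → R4 and R6 overlap.
R7 starts after R4 ends; R4 is clear from here.
R7 starts before R6 ends → R6 and R7 overlap.
R9 starts after R6 ends; R6 is clear from here.
R9 starts before R7 ends → R7 and R9 overlap.
R8 starts after R7 ends.
R8 starts exactly when R9 ends (back-to-back, no overlap).

R3 & R4, R3 & R5, R4 & R5, R4 & R6, R6 & R7, R7 & R9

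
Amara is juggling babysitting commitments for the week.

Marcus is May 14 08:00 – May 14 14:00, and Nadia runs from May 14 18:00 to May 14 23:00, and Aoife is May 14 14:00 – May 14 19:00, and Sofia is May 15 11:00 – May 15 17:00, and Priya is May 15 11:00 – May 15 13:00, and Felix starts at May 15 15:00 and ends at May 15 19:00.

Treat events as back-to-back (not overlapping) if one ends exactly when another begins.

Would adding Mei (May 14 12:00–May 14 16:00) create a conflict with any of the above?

Marcus: starts May 14 08:00 before Mei ends May 14 16:00, and ends May 14 14:00 after Mei starts May 14 12:00 → overlap.
Aoife: starts May 14 14:00 before Mei ends May 14 16:00, and ends May 14 19:00 after Mei starts May 14 12:00 → overlap.
Nadia: starts May 14 18:00 at or after Mei ends May 14 16:00 → clear.
Sofia: starts May 15 11:00 at or after Mei ends May 14 16:00 → clear.
Priya: starts May 15 11:00 at or after Mei ends May 14 16:00 → clear.
Felix: starts May 15 15:00 at or after Mei ends May 14 16:00 → clear.
Mei overlaps Marcus, Aoife.

Yes — it overlaps Aoife, Marcus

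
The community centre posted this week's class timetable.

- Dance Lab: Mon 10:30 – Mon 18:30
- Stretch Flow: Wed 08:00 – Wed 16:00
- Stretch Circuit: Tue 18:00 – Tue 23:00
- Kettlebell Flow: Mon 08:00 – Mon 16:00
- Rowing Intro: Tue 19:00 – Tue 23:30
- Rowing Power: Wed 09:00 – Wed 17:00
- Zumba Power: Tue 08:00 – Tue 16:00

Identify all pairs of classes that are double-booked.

Dance Lab & Kettlebell Flow, Rowing Intro & Stretch Circuit, Rowing Power & Stretch Flow

Sorted by start: Kettlebell Flow, Dance Lab, Zumba Power, Stretch Circuit, Rowing Intro, Stretch Flow, Rowing Power.
Dance Lab starts before Kettlebell Flow ends → Kettlebell Flow and Dance Lab overlap.
Zumba Power starts after Kettlebell Flow ends; Kettlebell Flow is clear from here.
Zumba Power starts after Dance Lab ends; Dance Lab is clear from here.
Stretch Circuit starts after Zumba Power ends; Zumba Power is clear from here.
Rowing Intro starts before Stretch Circuit ends → Stretch Circuit and Rowing Intro overlap.
Stretch Flow starts after Stretch Circuit ends; Stretch Circuit is clear from here.
Stretch Flow starts after Rowing Intro ends; Rowing Intro is clear from here.
Rowing Power starts before Stretch Flow ends → Stretch Flow and Rowing Power overlap.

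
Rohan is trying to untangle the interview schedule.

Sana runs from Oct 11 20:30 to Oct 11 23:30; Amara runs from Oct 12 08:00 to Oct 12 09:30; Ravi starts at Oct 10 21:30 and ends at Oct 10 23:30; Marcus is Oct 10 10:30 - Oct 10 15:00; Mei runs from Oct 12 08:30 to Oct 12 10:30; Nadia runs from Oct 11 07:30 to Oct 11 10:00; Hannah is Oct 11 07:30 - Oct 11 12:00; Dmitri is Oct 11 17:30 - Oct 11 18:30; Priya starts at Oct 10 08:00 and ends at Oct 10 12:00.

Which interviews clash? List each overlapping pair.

Check each pair: they overlap iff neither finishes before the other starts.
Sorted by start: Priya, Marcus, Ravi, Nadia, Hannah, Dmitri, Sana, Amara, Mei.
Marcus starts before Priya ends → Priya and Marcus overlap.
Ravi starts after Priya ends, so Priya has no further overlaps.
Ravi starts after Marcus ends, so Marcus has no further overlaps.
Nadia starts after Ravi ends, so Ravi has no further overlaps.
Hannah starts before Nadia ends → Nadia and Hannah overlap.
Dmitri starts after Nadia ends, so Nadia has no further overlaps.
Dmitri starts after Hannah ends, so Hannah has no further overlaps.
Sana starts after Dmitri ends, so Dmitri has no further overlaps.
Amara starts after Sana ends, so Sana has no further overlaps.
Mei starts before Amara ends → Amara and Mei overlap.

Amara & Mei, Hannah & Nadia, Marcus & Priya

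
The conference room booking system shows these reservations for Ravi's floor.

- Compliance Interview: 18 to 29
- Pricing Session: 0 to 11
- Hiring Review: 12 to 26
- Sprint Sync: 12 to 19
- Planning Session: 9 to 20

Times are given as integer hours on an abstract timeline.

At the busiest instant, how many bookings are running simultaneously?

4

Sweep the timeline, counting +1 at each start and −1 at each end (ends before starts at a tie):
0 start Pricing Session → 1
9 start Planning Session → 2
11 end Pricing Session → 1
12 start Hiring Review → 2
12 start Sprint Sync → 3
18 start Compliance Interview → 4
19 end Sprint Sync → 3
20 end Planning Session → 2
26 end Hiring Review → 1
29 end Compliance Interview → 0
Peak is 4, at 18 (Compliance Interview, Hiring Review, Planning Session, Sprint Sync).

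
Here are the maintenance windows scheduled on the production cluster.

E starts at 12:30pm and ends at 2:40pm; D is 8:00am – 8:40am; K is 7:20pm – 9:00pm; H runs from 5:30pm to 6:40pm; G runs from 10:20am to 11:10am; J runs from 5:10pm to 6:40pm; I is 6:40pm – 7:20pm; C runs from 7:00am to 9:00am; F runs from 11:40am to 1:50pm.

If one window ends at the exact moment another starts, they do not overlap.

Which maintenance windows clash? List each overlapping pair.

Sorted by start: C, D, G, F, E, J, H, I, K.
D starts before C ends → C and D overlap.
G starts after C ends, so C has no further overlaps.
G starts after D ends, so D has no further overlaps.
F starts after G ends, so G has no further overlaps.
E starts before F ends → F and E overlap.
J starts after F ends, so F has no further overlaps.
J starts after E ends, so E has no further overlaps.
H starts before J ends → J and H overlap.
I starts exactly when J ends (back-to-back, no overlap), so J has no further overlaps.
I starts exactly when H ends (back-to-back, no overlap), so H has no further overlaps.
K starts exactly when I ends (back-to-back, no overlap).

C & D, E & F, H & J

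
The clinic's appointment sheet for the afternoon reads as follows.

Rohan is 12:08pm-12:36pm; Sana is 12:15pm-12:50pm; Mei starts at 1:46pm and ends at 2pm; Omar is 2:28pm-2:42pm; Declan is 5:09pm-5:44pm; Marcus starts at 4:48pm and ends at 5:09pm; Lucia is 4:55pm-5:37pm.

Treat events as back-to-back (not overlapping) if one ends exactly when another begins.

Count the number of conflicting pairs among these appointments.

Sorted by start: Rohan, Sana, Mei, Omar, Marcus, Lucia, Declan.
Sana starts before Rohan ends → Rohan and Sana overlap.
Mei starts after Rohan ends — done with Rohan.
Mei starts after Sana ends — done with Sana.
Omar starts after Mei ends — done with Mei.
Marcus starts after Omar ends — done with Omar.
Lucia starts before Marcus ends → Marcus and Lucia overlap.
Declan starts exactly when Marcus ends (back-to-back, no overlap).
Declan starts before Lucia ends → Lucia and Declan overlap.
Overlapping pairs: Declan & Lucia, Lucia & Marcus, Rohan & Sana — 3 in total.

3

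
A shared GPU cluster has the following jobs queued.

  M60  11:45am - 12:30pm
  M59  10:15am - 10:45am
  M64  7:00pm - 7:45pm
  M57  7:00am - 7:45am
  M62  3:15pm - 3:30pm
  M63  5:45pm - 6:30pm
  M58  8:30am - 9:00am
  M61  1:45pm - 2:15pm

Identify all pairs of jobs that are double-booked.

no conflicts

Two intervals overlap when each starts before the other ends.
Sorted by start: M57, M58, M59, M60, M61, M62, M63, M64.
M58 starts after M57 ends; M57 is clear from here.
M59 starts after M58 ends; M58 is clear from here.
M60 starts after M59 ends; M59 is clear from here.
M61 starts after M60 ends; M60 is clear from here.
M62 starts after M61 ends; M61 is clear from here.
M63 starts after M62 ends; M62 is clear from here.
M64 starts after M63 ends.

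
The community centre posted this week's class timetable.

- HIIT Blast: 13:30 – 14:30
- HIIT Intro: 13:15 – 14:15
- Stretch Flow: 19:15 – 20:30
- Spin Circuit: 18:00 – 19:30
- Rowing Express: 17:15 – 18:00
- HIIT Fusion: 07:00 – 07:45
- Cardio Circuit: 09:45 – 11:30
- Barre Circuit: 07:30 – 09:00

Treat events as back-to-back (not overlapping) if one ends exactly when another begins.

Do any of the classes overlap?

Yes

Sorted by start: HIIT Fusion, Barre Circuit, Cardio Circuit, HIIT Intro, HIIT Blast, Rowing Express, Spin Circuit, Stretch Flow.
Barre Circuit starts before HIIT Fusion ends → HIIT Fusion and Barre Circuit overlap.
That's a conflict, so the schedule is not conflict-free.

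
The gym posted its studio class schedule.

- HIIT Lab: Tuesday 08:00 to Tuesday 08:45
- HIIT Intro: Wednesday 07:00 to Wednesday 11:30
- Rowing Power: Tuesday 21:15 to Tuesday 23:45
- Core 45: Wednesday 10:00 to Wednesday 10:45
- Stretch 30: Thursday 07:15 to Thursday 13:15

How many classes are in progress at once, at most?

2

Sort all start/end points and keep a running count:
Tuesday 08:00 start HIIT Lab → 1
Tuesday 08:45 end HIIT Lab → 0
Tuesday 21:15 start Rowing Power → 1
Tuesday 23:45 end Rowing Power → 0
Wednesday 07:00 start HIIT Intro → 1
Wednesday 10:00 start Core 45 → 2
Wednesday 10:45 end Core 45 → 1
Wednesday 11:30 end HIIT Intro → 0
Thursday 07:15 start Stretch 30 → 1
Thursday 13:15 end Stretch 30 → 0
Peak is 2, at Wednesday 10:00 (Core 45, HIIT Intro).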